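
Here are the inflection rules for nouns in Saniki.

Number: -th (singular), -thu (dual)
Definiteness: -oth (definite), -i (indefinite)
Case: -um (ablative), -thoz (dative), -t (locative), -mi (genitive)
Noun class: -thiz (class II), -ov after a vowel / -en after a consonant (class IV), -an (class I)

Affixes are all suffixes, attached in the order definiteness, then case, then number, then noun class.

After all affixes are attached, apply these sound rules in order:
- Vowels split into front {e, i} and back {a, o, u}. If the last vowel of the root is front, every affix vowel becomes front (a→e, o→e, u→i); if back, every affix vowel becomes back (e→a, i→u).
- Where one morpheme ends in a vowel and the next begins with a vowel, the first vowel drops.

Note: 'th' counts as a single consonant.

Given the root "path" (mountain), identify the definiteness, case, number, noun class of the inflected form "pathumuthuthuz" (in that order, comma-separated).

Segment: path-i-mi-thu-thiz.
definiteness: -i → indefinite.
case: -mi → genitive.
number: -thu → dual.
noun class: -thiz → class II.

indefinite, genitive, dual, class II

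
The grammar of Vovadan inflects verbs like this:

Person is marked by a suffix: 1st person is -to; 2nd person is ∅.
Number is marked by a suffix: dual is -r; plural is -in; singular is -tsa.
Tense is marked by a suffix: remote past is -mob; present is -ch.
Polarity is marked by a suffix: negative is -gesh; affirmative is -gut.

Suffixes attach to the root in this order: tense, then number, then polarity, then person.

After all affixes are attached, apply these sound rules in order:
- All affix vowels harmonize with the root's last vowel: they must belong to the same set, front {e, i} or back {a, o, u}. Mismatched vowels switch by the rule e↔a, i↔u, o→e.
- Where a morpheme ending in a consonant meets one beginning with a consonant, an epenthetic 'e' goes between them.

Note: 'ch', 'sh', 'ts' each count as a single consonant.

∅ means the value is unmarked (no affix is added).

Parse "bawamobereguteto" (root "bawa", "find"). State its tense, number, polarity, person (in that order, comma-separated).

remote past, dual, affirmative, 1st person

Segment: bawa-mob-r-gut-to.
tense: -mob → remote past.
number: -r → dual.
polarity: -gut → affirmative.
person: -to → 1st person.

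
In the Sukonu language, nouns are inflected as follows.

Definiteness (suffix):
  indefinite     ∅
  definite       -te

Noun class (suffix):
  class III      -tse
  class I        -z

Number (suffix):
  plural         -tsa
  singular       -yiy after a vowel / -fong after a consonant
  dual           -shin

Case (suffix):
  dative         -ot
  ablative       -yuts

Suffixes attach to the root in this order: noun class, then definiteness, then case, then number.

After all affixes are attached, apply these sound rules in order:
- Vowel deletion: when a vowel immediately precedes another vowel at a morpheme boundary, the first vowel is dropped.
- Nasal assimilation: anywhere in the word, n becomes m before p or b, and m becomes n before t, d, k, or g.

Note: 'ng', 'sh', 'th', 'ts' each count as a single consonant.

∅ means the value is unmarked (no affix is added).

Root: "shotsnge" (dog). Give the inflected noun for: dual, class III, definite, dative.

shotsngetsetotshin

Attach noun class class III -tse → shotsngetse.
Attach definiteness definite -te → shotsngetsete.
Attach case dative -ot → shotsngetseteot.
Attach number dual -shin → shotsngetseteotshin.
Apply vowel deletion: shotsngetseteotshin → shotsngetsetotshin.
Nasal assimilation: no change.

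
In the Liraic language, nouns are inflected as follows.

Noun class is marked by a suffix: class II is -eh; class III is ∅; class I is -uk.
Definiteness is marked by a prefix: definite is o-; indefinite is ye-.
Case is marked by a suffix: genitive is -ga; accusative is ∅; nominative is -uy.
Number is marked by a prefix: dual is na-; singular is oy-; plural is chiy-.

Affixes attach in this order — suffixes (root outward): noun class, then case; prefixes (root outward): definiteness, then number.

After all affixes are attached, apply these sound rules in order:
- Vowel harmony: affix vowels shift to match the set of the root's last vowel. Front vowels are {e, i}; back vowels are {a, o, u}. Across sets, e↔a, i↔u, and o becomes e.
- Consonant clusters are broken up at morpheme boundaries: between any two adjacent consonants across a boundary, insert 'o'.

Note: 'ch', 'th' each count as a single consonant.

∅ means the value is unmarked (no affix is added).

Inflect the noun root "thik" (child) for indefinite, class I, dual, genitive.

neyethikikoge

Attach definiteness indefinite ye- → yethik.
Attach noun class class I -uk → yethikuk.
Attach case genitive -ga → yethikukga.
Attach number dual na- → nayethikukga.
Apply vowel harmony: nayethikukga → neyethikikge.
Apply epenthesis: neyethikikge → neyethikikoge.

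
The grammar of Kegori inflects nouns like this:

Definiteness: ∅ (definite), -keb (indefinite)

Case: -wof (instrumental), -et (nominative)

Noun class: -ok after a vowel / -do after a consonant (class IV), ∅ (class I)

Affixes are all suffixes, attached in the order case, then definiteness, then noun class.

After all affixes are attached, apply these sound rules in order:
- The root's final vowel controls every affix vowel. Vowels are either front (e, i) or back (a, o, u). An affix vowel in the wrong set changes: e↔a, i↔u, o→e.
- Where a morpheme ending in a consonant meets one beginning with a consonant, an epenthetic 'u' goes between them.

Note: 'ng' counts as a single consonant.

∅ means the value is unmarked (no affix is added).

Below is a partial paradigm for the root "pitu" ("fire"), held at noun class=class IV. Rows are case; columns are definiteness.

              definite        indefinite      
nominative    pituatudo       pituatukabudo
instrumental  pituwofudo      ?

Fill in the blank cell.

pituwofukabudo

Attach case instrumental -wof → pituwof.
Attach definiteness indefinite -keb → pituwofkeb.
Attach noun class class IV -do (after consonant 'b') → pituwofkebdo.
Apply vowel harmony: pituwofkebdo → pituwofkabdo.
Apply epenthesis: pituwofkabdo → pituwofukabudo.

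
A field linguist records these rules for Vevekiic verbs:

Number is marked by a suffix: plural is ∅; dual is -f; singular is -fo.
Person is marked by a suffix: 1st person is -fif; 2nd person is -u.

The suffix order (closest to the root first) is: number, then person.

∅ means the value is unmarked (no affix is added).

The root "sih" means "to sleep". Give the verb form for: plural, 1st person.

sihfif

number = plural: zero marking, form stays sih.
Attach person 1st person -fif → sihfif.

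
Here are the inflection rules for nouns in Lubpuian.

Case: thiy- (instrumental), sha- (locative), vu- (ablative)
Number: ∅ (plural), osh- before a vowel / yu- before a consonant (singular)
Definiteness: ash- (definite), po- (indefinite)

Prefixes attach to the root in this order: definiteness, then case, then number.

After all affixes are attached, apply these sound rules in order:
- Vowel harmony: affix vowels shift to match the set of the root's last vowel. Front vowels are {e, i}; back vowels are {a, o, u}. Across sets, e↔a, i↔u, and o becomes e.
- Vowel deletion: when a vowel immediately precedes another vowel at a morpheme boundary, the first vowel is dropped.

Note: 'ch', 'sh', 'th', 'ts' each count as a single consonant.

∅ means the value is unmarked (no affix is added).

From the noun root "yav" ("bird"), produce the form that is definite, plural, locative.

Attach definiteness definite ash- → ashyav.
Attach case locative sha- → shaashyav.
number = plural: zero marking, form stays shaashyav.
Vowel harmony: no change.
Apply vowel deletion: shaashyav → shashyav.

shashyav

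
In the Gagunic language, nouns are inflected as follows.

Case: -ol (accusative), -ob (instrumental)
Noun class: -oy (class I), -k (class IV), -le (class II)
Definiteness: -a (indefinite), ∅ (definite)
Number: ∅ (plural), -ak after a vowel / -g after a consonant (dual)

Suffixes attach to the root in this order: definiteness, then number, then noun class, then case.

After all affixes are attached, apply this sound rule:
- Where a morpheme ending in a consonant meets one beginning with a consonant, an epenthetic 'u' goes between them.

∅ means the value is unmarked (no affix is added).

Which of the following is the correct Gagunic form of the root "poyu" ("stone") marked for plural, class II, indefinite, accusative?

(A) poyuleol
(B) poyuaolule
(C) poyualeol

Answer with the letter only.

C

Attach definiteness indefinite -a → poyua.
number = plural: zero marking, form stays poyua.
Attach noun class class II -le → poyuale.
Attach case accusative -ol → poyualeol.
Epenthesis: no change.
So the correct form is poyualeol, option (C).
(B) poyuaolule is wrong: it has the affixes in the wrong order.
(A) poyuleol is wrong: it uses definite instead of indefinite for definiteness.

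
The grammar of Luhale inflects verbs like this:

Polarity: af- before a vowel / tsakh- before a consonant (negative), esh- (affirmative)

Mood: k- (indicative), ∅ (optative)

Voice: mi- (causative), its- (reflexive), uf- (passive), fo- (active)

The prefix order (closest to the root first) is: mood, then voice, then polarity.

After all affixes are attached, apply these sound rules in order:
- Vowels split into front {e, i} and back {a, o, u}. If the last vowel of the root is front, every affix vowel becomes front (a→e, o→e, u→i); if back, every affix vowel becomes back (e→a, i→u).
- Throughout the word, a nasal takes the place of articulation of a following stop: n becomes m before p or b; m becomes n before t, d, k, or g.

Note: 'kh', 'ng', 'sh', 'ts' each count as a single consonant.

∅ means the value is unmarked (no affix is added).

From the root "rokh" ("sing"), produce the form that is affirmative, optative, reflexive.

ashutsrokh

mood = optative: zero marking, form stays rokh.
Attach voice reflexive its- → itsrokh.
Attach polarity affirmative esh- → eshitsrokh.
Apply vowel harmony: eshitsrokh → ashutsrokh.
Nasal assimilation: no change.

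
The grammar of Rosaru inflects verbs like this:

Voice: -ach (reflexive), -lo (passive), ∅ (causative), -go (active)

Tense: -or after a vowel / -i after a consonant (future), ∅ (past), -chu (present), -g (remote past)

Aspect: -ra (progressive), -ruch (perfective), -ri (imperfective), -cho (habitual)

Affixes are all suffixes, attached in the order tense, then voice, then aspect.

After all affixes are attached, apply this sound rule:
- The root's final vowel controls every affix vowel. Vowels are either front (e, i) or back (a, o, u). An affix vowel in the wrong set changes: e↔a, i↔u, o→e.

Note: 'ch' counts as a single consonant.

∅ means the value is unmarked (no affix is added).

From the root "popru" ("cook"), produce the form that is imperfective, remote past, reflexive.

Attach tense remote past -g → poprug.
Attach voice reflexive -ach → poprugach.
Attach aspect imperfective -ri → poprugachri.
Apply vowel harmony: poprugachri → poprugachru.

poprugachru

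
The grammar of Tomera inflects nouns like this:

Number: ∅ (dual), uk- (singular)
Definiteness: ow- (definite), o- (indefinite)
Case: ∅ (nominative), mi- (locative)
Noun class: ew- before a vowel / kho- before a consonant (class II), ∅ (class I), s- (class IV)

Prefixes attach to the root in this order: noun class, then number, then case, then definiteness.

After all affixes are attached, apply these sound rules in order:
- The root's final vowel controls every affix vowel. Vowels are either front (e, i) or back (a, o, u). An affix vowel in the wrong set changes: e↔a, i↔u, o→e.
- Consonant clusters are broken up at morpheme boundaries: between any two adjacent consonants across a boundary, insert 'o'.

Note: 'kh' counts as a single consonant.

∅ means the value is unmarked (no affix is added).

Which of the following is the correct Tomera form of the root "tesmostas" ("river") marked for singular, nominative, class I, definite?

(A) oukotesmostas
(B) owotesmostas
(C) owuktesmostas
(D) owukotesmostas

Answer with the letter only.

noun class = class I: zero marking, form stays tesmostas.
Attach number singular uk- → uktesmostas.
case = nominative: zero marking, form stays uktesmostas.
Attach definiteness definite ow- → owuktesmostas.
Vowel harmony: no change.
Apply epenthesis: owuktesmostas → owukotesmostas.
So the correct form is owukotesmostas, option (D).
(C) owuktesmostas is wrong: it fails to apply the sound rule(s).
(B) owotesmostas is wrong: it uses dual instead of singular for number.
(A) oukotesmostas is wrong: it uses indefinite instead of definite for definiteness.

D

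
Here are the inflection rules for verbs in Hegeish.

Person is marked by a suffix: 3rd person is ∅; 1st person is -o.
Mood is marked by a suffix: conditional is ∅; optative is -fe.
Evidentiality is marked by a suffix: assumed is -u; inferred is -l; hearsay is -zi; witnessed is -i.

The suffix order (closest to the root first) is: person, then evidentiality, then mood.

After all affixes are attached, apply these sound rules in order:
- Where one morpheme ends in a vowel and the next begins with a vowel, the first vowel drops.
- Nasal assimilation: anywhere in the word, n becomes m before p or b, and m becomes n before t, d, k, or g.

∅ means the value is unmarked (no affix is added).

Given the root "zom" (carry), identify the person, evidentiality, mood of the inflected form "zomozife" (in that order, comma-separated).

1st person, hearsay, optative

Segment: zom-o-zi-fe.
person: -o → 1st person.
evidentiality: -zi → hearsay.
mood: -fe → optative.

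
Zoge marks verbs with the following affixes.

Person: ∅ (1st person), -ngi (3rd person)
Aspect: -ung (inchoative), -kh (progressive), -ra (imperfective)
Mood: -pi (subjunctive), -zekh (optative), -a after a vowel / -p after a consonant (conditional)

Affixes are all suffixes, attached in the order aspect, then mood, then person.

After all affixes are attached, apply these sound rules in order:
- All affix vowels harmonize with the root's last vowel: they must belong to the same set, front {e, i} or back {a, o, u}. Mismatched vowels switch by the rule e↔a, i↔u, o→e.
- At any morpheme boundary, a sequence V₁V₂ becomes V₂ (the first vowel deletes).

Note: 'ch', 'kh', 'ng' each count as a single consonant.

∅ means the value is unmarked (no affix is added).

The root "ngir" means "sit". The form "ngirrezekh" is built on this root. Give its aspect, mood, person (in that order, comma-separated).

Segment: ngir-ra-zekh.
aspect: -ra → imperfective.
mood: -zekh → optative.
person: ∅ → 1st person.

imperfective, optative, 1st person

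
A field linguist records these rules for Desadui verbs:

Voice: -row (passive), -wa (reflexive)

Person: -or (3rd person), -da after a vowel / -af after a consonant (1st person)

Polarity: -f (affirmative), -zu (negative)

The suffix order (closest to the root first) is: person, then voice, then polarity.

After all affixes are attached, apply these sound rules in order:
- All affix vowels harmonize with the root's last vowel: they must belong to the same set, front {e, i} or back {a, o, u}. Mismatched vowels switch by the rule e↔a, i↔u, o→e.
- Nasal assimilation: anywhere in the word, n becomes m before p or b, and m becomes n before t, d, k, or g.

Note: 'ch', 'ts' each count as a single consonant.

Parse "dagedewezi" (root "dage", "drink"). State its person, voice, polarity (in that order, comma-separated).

Segment: dage-da-wa-zu.
person: -da/af → 1st person.
voice: -wa → reflexive.
polarity: -zu → negative.

1st person, reflexive, negative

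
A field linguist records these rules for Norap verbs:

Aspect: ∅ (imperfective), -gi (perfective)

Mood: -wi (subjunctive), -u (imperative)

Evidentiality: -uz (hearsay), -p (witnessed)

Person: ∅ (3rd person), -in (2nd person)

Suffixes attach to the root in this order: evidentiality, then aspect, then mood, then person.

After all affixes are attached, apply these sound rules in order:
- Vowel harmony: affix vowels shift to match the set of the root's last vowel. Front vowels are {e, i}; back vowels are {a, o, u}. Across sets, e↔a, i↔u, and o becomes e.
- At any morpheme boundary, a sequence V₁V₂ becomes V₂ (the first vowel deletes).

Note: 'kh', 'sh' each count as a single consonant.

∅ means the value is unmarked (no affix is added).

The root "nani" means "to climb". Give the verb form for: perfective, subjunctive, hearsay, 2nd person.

Attach evidentiality hearsay -uz → naniuz.
Attach aspect perfective -gi → naniuzgi.
Attach mood subjunctive -wi → naniuzgiwi.
Attach person 2nd person -in → naniuzgiwiin.
Apply vowel harmony: naniuzgiwiin → naniizgiwiin.
Apply vowel deletion: naniizgiwiin → nanizgiwin.

nanizgiwin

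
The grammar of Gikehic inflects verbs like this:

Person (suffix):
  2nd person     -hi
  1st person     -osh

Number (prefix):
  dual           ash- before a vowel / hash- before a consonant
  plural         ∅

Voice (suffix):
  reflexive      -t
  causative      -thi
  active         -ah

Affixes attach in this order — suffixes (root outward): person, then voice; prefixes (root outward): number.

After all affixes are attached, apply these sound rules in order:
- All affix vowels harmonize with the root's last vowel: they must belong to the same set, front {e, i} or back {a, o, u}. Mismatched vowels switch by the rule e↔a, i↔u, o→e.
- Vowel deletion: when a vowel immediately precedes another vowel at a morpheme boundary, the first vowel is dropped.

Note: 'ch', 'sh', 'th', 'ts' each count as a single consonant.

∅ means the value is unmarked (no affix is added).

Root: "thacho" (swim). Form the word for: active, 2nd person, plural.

number = plural: zero marking, form stays thacho.
Attach person 2nd person -hi → thachohi.
Attach voice active -ah → thachohiah.
Apply vowel harmony: thachohiah → thachohuah.
Apply vowel deletion: thachohuah → thachohah.

thachohah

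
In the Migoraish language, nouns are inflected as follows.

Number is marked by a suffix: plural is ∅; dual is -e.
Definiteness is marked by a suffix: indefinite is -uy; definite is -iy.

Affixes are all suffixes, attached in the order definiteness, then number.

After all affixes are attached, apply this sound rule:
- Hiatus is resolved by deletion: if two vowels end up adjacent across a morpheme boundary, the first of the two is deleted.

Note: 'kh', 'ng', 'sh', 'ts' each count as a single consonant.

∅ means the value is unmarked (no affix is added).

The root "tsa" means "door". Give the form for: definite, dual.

tsiye

Attach definiteness definite -iy → tsaiy.
Attach number dual -e → tsaiye.
Apply vowel deletion: tsaiye → tsiye.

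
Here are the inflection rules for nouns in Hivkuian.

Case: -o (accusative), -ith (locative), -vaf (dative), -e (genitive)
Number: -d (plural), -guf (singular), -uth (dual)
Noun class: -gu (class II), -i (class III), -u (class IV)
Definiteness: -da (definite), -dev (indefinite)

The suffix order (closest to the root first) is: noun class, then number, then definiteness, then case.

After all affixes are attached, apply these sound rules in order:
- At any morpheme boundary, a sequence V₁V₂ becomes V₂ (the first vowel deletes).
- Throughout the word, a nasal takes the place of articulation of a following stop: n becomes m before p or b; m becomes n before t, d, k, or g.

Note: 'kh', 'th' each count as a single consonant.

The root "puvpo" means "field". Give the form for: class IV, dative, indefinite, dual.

puvputhdevvaf

Attach noun class class IV -u → puvpou.
Attach number dual -uth → puvpouuth.
Attach definiteness indefinite -dev → puvpouuthdev.
Attach case dative -vaf → puvpouuthdevvaf.
Apply vowel deletion: puvpouuthdevvaf → puvputhdevvaf.
Nasal assimilation: no change.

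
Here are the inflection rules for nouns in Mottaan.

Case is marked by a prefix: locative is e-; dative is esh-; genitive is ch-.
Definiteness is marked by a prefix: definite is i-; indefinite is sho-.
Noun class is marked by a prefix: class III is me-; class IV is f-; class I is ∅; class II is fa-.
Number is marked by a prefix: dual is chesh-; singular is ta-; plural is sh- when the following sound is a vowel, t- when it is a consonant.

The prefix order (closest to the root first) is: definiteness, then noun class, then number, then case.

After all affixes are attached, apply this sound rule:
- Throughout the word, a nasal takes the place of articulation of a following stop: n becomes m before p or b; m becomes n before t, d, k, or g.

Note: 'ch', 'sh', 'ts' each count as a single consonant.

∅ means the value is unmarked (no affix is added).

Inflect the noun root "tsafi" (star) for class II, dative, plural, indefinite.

eshtfashotsafi

Attach definiteness indefinite sho- → shotsafi.
Attach noun class class II fa- → fashotsafi.
Attach number plural t- (before consonant 'f') → tfashotsafi.
Attach case dative esh- → eshtfashotsafi.
Nasal assimilation: no change.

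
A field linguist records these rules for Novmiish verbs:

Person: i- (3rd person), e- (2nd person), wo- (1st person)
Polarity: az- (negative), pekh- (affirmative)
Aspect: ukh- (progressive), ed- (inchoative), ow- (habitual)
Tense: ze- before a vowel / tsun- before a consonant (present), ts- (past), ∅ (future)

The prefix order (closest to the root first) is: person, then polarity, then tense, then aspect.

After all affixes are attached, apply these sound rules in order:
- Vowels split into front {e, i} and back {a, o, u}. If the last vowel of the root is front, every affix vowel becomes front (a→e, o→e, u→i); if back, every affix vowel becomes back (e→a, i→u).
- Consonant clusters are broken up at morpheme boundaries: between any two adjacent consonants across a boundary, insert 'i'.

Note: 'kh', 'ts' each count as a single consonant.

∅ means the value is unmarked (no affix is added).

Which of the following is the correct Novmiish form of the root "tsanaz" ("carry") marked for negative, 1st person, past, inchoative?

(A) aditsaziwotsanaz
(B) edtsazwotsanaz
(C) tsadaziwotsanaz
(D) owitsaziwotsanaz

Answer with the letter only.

A

Attach person 1st person wo- → wotsanaz.
Attach polarity negative az- → azwotsanaz.
Attach tense past ts- → tsazwotsanaz.
Attach aspect inchoative ed- → edtsazwotsanaz.
Apply vowel harmony: edtsazwotsanaz → adtsazwotsanaz.
Apply epenthesis: adtsazwotsanaz → aditsaziwotsanaz.
So the correct form is aditsaziwotsanaz, option (A).
(B) edtsazwotsanaz is wrong: it fails to apply the sound rule(s).
(C) tsadaziwotsanaz is wrong: it has the affixes in the wrong order.
(D) owitsaziwotsanaz is wrong: it uses habitual instead of inchoative for aspect.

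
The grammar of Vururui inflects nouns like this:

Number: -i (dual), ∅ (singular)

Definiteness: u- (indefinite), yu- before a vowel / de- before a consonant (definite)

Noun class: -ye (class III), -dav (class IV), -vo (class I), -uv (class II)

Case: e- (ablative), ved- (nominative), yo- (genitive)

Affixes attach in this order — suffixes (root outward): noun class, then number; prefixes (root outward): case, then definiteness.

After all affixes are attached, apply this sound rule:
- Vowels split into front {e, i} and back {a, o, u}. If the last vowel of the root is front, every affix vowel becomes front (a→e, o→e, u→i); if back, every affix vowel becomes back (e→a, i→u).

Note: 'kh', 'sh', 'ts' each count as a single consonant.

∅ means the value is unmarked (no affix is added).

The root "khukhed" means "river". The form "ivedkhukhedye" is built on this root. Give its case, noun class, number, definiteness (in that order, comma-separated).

Segment: u-ved-khukhed-ye.
case: ved- → nominative.
noun class: -ye → class III.
number: ∅ → singular.
definiteness: u- → indefinite.

nominative, class III, singular, indefinite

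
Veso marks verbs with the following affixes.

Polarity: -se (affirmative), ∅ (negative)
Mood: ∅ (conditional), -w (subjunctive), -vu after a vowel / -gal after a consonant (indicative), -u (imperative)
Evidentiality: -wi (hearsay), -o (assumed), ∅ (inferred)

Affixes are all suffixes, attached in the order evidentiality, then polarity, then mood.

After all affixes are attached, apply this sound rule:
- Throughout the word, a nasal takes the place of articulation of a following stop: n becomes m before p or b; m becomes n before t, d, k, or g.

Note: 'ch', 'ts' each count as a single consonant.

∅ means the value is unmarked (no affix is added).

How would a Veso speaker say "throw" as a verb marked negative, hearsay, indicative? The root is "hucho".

huchowivu

Attach evidentiality hearsay -wi → huchowi.
polarity = negative: zero marking, form stays huchowi.
Attach mood indicative -vu (after vowel 'i') → huchowivu.
Nasal assimilation: no change.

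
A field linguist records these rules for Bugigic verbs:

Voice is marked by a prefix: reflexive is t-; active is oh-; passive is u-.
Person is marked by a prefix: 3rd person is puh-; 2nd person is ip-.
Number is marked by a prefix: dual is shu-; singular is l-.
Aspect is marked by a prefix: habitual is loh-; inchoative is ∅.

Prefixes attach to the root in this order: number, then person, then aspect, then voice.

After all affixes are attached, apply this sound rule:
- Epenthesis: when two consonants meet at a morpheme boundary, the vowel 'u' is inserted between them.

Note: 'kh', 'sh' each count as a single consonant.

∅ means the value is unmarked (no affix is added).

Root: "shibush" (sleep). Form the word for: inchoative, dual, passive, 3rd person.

Attach number dual shu- → shushibush.
Attach person 3rd person puh- → puhshushibush.
aspect = inchoative: zero marking, form stays puhshushibush.
Attach voice passive u- → upuhshushibush.
Apply epenthesis: upuhshushibush → upuhushushibush.

upuhushushibush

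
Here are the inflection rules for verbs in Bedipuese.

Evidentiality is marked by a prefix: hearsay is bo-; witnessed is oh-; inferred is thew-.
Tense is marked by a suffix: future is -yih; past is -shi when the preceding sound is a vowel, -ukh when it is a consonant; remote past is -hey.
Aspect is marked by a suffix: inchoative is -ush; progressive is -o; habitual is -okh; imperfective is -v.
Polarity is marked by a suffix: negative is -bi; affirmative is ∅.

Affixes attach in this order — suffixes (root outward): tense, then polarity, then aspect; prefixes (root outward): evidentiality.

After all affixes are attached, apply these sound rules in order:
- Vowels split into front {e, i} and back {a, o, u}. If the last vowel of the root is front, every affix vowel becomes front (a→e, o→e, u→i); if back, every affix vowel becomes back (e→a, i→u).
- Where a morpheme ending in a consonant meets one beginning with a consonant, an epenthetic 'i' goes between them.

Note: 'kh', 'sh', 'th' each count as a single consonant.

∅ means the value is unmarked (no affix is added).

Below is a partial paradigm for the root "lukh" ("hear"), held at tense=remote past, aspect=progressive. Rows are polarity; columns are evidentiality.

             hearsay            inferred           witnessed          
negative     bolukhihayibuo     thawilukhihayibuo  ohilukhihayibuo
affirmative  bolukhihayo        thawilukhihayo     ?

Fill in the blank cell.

ohilukhihayo

Attach tense remote past -hey → lukhhey.
Attach evidentiality witnessed oh- → ohlukhhey.
polarity = affirmative: zero marking, form stays ohlukhhey.
Attach aspect progressive -o → ohlukhheyo.
Apply vowel harmony: ohlukhheyo → ohlukhhayo.
Apply epenthesis: ohlukhhayo → ohilukhihayo.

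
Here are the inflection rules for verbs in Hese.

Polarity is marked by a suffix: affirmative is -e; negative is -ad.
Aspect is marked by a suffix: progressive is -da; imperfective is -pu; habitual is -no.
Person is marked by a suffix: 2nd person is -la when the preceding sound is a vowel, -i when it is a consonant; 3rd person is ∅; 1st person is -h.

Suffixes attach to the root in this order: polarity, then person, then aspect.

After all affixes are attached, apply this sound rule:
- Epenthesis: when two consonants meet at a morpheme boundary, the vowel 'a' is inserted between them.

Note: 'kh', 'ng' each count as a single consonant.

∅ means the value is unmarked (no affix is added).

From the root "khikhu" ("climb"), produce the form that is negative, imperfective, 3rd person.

Attach polarity negative -ad → khikhuad.
person = 3rd person: zero marking, form stays khikhuad.
Attach aspect imperfective -pu → khikhuadpu.
Apply epenthesis: khikhuadpu → khikhuadapu.

khikhuadapu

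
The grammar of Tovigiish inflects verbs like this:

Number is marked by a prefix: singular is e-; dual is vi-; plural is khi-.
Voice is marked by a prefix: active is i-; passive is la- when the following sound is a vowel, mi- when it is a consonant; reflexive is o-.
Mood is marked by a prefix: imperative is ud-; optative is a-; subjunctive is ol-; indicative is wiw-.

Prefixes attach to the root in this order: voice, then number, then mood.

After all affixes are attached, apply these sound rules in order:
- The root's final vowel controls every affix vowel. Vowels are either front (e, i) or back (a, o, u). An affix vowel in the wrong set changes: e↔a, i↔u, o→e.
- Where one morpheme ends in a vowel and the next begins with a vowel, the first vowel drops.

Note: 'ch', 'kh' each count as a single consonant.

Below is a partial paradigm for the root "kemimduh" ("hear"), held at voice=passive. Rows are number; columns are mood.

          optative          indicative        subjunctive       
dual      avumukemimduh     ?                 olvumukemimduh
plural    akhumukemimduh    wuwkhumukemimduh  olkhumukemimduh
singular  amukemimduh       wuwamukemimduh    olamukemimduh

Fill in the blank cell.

Attach voice passive mi- (before consonant 'k') → mikemimduh.
Attach number dual vi- → vimikemimduh.
Attach mood indicative wiw- → wiwvimikemimduh.
Apply vowel harmony: wiwvimikemimduh → wuwvumukemimduh.
Vowel deletion: no change.

wuwvumukemimduh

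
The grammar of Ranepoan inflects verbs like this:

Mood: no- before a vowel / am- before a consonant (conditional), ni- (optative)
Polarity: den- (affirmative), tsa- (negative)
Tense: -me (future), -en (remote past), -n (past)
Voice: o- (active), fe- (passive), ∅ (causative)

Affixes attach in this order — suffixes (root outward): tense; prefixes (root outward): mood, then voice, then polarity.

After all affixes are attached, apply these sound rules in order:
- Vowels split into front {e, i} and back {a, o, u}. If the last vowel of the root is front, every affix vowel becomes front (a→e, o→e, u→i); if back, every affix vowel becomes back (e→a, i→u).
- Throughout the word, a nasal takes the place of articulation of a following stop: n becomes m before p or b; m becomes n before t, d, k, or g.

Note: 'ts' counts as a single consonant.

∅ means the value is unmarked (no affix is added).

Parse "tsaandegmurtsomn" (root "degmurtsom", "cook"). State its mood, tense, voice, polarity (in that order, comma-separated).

conditional, past, causative, negative

Segment: tsa-am-degmurtsom-n.
mood: no/am- → conditional.
tense: -n → past.
voice: ∅ → causative.
polarity: tsa- → negative.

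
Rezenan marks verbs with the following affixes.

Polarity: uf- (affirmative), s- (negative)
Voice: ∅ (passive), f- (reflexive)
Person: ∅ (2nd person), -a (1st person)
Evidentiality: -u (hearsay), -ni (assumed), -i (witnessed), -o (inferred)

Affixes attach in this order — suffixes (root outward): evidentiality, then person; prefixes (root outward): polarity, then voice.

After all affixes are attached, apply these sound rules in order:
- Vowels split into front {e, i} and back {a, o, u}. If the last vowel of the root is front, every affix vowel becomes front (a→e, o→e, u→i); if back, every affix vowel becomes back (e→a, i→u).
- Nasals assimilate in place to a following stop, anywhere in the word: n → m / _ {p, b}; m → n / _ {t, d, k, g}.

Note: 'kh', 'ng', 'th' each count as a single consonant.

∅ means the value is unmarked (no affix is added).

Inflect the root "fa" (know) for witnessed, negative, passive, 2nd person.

sfau

Attach evidentiality witnessed -i → fai.
person = 2nd person: zero marking, form stays fai.
Attach polarity negative s- → sfai.
voice = passive: zero marking, form stays sfai.
Apply vowel harmony: sfai → sfau.
Nasal assimilation: no change.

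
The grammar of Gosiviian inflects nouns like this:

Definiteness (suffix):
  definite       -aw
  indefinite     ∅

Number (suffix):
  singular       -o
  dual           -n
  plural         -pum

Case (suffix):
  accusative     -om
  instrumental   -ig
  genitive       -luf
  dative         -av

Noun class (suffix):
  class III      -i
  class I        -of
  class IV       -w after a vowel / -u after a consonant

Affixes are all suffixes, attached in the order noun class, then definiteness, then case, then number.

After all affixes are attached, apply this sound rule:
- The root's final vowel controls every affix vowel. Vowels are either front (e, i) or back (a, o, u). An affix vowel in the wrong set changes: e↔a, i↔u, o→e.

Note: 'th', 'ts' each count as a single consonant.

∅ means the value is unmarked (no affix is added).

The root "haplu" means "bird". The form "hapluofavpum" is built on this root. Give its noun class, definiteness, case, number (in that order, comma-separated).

class I, indefinite, dative, plural

Segment: haplu-of-av-pum.
noun class: -of → class I.
definiteness: ∅ → indefinite.
case: -av → dative.
number: -pum → plural.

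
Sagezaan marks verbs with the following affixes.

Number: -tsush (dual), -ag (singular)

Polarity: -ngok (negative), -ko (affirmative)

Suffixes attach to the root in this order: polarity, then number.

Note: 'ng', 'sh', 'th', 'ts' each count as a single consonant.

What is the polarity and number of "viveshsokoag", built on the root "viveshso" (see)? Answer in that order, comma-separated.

affirmative, singular

Segment: viveshso-ko-ag.
polarity: -ko → affirmative.
number: -ag → singular.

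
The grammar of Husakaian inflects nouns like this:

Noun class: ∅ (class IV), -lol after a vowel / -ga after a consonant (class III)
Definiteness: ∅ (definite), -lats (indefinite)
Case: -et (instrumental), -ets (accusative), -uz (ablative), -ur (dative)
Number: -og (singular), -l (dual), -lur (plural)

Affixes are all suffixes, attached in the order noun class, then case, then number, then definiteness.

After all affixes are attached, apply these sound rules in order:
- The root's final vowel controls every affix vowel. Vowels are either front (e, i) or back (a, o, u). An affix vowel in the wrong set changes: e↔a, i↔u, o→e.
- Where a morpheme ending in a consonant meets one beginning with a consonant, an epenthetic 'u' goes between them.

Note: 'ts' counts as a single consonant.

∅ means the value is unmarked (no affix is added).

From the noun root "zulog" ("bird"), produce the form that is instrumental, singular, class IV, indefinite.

zulogatogulats

noun class = class IV: zero marking, form stays zulog.
Attach case instrumental -et → zuloget.
Attach number singular -og → zulogetog.
Attach definiteness indefinite -lats → zulogetoglats.
Apply vowel harmony: zulogetoglats → zulogatoglats.
Apply epenthesis: zulogatoglats → zulogatogulats.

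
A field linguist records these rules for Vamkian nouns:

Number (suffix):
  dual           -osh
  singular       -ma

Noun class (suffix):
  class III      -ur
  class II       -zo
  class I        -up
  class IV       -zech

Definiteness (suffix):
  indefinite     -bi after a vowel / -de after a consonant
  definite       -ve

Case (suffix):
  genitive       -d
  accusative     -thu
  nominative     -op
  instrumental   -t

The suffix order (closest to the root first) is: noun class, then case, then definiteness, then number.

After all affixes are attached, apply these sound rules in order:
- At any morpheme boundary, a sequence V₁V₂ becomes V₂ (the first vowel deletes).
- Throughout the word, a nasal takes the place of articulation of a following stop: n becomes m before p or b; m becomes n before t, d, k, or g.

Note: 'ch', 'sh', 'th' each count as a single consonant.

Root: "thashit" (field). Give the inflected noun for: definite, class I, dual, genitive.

Attach noun class class I -up → thashitup.
Attach case genitive -d → thashitupd.
Attach definiteness definite -ve → thashitupdve.
Attach number dual -osh → thashitupdveosh.
Apply vowel deletion: thashitupdveosh → thashitupdvosh.
Nasal assimilation: no change.

thashitupdvosh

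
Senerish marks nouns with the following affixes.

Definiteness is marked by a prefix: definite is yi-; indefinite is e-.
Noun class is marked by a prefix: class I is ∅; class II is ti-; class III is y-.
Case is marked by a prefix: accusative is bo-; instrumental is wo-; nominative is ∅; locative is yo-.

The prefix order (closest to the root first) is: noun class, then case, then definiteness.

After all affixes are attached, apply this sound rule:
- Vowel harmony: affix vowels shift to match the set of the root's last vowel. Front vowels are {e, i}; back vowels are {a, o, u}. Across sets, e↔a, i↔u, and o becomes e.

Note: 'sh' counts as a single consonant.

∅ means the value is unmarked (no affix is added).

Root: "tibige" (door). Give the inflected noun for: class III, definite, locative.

Attach noun class class III y- → ytibige.
Attach case locative yo- → yoytibige.
Attach definiteness definite yi- → yiyoytibige.
Apply vowel harmony: yiyoytibige → yiyeytibige.

yiyeytibige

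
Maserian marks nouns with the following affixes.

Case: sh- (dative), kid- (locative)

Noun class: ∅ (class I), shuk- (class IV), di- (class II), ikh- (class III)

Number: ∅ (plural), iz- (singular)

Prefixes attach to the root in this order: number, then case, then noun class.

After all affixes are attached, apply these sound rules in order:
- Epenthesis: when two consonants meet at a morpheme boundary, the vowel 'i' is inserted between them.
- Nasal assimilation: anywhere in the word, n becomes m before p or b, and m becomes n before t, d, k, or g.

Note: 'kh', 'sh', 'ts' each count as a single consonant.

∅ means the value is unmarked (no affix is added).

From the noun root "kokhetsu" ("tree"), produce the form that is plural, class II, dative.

dishikokhetsu

number = plural: zero marking, form stays kokhetsu.
Attach case dative sh- → shkokhetsu.
Attach noun class class II di- → dishkokhetsu.
Apply epenthesis: dishkokhetsu → dishikokhetsu.
Nasal assimilation: no change.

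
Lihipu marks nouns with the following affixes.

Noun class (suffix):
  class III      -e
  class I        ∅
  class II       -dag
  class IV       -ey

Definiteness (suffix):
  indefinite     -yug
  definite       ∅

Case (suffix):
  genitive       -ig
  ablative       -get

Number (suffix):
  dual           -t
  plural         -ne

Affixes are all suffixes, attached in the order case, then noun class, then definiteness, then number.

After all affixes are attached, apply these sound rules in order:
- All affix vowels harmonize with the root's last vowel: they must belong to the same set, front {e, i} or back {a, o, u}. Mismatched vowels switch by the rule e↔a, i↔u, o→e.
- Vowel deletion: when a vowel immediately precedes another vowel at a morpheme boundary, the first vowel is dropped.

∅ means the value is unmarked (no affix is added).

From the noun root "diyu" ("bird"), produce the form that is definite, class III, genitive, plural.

Attach case genitive -ig → diyuig.
Attach noun class class III -e → diyuige.
definiteness = definite: zero marking, form stays diyuige.
Attach number plural -ne → diyuigene.
Apply vowel harmony: diyuigene → diyuugana.
Apply vowel deletion: diyuugana → diyugana.

diyugana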